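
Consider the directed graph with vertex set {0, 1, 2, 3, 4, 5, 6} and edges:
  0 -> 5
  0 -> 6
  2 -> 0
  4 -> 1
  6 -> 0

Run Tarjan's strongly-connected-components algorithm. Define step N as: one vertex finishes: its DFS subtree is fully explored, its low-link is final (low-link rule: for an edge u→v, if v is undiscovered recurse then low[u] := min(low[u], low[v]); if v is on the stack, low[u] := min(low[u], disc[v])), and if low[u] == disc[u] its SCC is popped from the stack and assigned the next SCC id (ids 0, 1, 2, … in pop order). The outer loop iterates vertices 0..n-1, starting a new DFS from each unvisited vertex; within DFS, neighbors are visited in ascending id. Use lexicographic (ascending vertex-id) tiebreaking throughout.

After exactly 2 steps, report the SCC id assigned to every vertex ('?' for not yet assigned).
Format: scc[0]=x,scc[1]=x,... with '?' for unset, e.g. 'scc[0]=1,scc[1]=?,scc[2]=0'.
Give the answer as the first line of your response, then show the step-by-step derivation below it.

scc[0]=?,scc[1]=?,scc[2]=?,scc[3]=?,scc[4]=?,scc[5]=0,scc[6]=?

step 1: low=(low[0]=0,low[1]=?,low[2]=?,low[3]=?,low[4]=?,low[5]=1,low[6]=?); scc=(scc[0]=?,scc[1]=?,scc[2]=?,scc[3]=?,scc[4]=?,scc[5]=0,scc[6]=?)
step 2: low=(low[0]=0,low[1]=?,low[2]=?,low[3]=?,low[4]=?,low[5]=1,low[6]=0); scc=(scc[0]=?,scc[1]=?,scc[2]=?,scc[3]=?,scc[4]=?,scc[5]=0,scc[6]=?)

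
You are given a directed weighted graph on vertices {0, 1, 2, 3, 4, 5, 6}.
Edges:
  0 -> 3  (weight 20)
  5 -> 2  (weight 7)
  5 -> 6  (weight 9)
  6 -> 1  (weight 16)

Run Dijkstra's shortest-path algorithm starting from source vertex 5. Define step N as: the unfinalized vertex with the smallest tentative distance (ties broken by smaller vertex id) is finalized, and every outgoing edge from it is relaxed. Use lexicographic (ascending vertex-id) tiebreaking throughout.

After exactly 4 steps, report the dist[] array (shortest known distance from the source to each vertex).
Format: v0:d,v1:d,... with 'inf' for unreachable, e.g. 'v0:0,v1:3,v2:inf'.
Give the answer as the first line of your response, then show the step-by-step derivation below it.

v0:inf,v1:25,v2:7,v3:inf,v4:inf,v5:0,v6:9

step 1: dist = v0:inf,v1:inf,v2:7,v3:inf,v4:inf,v5:0,v6:9
step 2: dist = v0:inf,v1:inf,v2:7,v3:inf,v4:inf,v5:0,v6:9
step 3: dist = v0:inf,v1:25,v2:7,v3:inf,v4:inf,v5:0,v6:9
step 4: dist = v0:inf,v1:25,v2:7,v3:inf,v4:inf,v5:0,v6:9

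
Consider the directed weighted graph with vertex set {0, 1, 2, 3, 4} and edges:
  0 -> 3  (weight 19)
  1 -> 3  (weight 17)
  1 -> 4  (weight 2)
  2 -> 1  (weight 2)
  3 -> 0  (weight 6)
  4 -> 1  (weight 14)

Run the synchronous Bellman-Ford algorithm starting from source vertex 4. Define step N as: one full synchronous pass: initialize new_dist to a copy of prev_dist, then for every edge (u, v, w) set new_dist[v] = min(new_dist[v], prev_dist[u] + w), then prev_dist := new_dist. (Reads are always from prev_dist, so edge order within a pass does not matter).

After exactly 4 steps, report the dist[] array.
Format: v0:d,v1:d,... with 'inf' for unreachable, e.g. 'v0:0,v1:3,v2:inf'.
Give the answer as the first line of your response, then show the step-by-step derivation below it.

v0:37,v1:14,v2:inf,v3:31,v4:0

step 1: dist = v0:inf,v1:14,v2:inf,v3:inf,v4:0
step 2: dist = v0:inf,v1:14,v2:inf,v3:31,v4:0
step 3: dist = v0:37,v1:14,v2:inf,v3:31,v4:0
step 4: dist = v0:37,v1:14,v2:inf,v3:31,v4:0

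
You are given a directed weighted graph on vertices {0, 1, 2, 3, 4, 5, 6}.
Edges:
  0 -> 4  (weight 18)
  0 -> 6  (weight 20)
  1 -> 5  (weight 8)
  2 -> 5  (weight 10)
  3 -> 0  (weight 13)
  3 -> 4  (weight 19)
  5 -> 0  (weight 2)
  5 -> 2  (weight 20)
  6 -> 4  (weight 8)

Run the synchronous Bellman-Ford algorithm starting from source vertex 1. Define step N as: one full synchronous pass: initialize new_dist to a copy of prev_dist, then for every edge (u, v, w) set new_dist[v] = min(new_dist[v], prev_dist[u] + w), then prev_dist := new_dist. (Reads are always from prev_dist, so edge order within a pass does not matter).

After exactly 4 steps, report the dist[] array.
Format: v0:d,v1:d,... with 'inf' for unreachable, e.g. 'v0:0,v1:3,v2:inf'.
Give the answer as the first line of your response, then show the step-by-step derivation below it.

v0:10,v1:0,v2:28,v3:inf,v4:28,v5:8,v6:30

step 1: dist = v0:inf,v1:0,v2:inf,v3:inf,v4:inf,v5:8,v6:inf
step 2: dist = v0:10,v1:0,v2:28,v3:inf,v4:inf,v5:8,v6:inf
step 3: dist = v0:10,v1:0,v2:28,v3:inf,v4:28,v5:8,v6:30
step 4: dist = v0:10,v1:0,v2:28,v3:inf,v4:28,v5:8,v6:30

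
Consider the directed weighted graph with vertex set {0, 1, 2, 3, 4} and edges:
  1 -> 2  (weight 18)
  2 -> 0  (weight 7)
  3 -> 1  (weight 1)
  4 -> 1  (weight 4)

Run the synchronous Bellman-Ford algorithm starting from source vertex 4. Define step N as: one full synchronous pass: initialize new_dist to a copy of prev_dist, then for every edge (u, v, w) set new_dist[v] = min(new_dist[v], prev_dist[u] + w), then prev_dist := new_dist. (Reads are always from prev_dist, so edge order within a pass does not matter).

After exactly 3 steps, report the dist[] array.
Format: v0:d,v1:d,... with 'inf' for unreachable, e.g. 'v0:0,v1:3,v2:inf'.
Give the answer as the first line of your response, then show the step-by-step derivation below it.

v0:29,v1:4,v2:22,v3:inf,v4:0

step 1: dist = v0:inf,v1:4,v2:inf,v3:inf,v4:0
step 2: dist = v0:inf,v1:4,v2:22,v3:inf,v4:0
step 3: dist = v0:29,v1:4,v2:22,v3:inf,v4:0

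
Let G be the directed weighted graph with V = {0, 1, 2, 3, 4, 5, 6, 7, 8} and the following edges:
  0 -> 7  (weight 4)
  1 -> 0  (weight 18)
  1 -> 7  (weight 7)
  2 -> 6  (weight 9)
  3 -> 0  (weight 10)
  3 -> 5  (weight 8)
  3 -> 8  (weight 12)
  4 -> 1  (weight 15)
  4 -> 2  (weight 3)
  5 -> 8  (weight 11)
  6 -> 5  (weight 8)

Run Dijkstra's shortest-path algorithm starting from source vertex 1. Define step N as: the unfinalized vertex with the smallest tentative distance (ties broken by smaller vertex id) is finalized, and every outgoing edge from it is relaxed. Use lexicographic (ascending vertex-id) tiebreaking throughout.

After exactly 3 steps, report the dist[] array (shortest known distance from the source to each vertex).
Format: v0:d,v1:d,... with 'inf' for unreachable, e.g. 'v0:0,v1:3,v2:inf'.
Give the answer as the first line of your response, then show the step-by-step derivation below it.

v0:18,v1:0,v2:inf,v3:inf,v4:inf,v5:inf,v6:inf,v7:7,v8:inf

step 1: dist = v0:18,v1:0,v2:inf,v3:inf,v4:inf,v5:inf,v6:inf,v7:7,v8:inf
step 2: dist = v0:18,v1:0,v2:inf,v3:inf,v4:inf,v5:inf,v6:inf,v7:7,v8:inf
step 3: dist = v0:18,v1:0,v2:inf,v3:inf,v4:inf,v5:inf,v6:inf,v7:7,v8:inf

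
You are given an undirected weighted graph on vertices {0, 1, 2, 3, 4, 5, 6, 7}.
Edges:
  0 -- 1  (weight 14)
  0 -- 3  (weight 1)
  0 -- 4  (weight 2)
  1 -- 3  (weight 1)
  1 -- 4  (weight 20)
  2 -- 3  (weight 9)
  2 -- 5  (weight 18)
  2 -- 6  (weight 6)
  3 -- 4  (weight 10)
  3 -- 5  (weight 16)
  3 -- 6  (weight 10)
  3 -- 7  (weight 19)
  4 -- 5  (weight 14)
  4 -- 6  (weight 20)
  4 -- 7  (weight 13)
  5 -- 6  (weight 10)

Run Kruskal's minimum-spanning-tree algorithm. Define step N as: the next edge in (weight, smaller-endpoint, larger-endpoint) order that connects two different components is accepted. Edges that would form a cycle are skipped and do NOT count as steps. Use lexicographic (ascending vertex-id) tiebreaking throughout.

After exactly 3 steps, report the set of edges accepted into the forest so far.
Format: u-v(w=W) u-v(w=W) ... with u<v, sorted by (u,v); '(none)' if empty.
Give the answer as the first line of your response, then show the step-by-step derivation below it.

0-3(w=1) 0-4(w=2) 1-3(w=1)

step 1: add edge 0-3 (w=1); MST = {0-3(w=1)}
step 2: add edge 1-3 (w=1); MST = {0-3(w=1) 1-3(w=1)}
step 3: add edge 0-4 (w=2); MST = {0-3(w=1) 0-4(w=2) 1-3(w=1)}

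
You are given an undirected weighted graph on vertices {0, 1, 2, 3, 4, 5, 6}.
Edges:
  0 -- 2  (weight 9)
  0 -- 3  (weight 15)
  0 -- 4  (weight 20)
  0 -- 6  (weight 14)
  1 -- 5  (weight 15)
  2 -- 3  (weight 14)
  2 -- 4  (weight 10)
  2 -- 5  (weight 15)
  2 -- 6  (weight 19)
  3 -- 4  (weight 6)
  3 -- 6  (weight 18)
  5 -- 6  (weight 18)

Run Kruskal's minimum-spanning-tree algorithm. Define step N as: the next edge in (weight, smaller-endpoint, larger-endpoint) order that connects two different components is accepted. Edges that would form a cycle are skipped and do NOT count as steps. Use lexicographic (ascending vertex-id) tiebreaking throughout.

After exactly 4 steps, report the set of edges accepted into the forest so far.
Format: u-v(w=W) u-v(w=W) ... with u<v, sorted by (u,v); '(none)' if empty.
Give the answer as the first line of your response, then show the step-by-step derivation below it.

0-2(w=9) 0-6(w=14) 2-4(w=10) 3-4(w=6)

step 1: add edge 3-4 (w=6); MST = {3-4(w=6)}
step 2: add edge 0-2 (w=9); MST = {0-2(w=9) 3-4(w=6)}
step 3: add edge 2-4 (w=10); MST = {0-2(w=9) 2-4(w=10) 3-4(w=6)}
step 4: add edge 0-6 (w=14); MST = {0-2(w=9) 0-6(w=14) 2-4(w=10) 3-4(w=6)}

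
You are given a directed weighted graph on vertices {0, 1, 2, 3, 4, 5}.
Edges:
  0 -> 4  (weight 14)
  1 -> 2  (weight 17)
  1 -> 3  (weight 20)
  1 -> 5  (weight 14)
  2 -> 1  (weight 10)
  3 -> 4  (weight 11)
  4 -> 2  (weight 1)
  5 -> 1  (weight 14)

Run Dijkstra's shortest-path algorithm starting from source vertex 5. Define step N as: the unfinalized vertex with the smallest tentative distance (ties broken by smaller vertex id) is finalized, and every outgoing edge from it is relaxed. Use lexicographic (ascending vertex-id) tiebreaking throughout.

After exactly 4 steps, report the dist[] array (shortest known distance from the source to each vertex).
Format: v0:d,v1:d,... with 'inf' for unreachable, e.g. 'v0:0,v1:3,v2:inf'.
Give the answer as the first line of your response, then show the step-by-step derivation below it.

v0:inf,v1:14,v2:31,v3:34,v4:45,v5:0

step 1: dist = v0:inf,v1:14,v2:inf,v3:inf,v4:inf,v5:0
step 2: dist = v0:inf,v1:14,v2:31,v3:34,v4:inf,v5:0
step 3: dist = v0:inf,v1:14,v2:31,v3:34,v4:inf,v5:0
step 4: dist = v0:inf,v1:14,v2:31,v3:34,v4:45,v5:0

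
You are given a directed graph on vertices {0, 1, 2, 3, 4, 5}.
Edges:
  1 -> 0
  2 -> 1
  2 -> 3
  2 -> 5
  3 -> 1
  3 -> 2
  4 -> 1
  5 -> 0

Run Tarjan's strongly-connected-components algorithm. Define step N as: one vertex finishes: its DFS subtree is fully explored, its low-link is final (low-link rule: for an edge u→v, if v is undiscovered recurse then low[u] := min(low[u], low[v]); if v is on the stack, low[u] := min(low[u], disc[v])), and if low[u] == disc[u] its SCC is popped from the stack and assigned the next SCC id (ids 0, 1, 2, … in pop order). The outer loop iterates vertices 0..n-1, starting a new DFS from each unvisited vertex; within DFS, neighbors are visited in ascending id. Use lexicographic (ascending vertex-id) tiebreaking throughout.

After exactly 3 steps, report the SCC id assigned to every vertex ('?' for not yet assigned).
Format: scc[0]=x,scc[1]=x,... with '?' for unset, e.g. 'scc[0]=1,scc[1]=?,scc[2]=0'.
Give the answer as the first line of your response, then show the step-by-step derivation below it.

scc[0]=0,scc[1]=1,scc[2]=?,scc[3]=?,scc[4]=?,scc[5]=?

step 1: low=(low[0]=0,low[1]=?,low[2]=?,low[3]=?,low[4]=?,low[5]=?); scc=(scc[0]=0,scc[1]=?,scc[2]=?,scc[3]=?,scc[4]=?,scc[5]=?)
step 2: low=(low[0]=0,low[1]=1,low[2]=?,low[3]=?,low[4]=?,low[5]=?); scc=(scc[0]=0,scc[1]=1,scc[2]=?,scc[3]=?,scc[4]=?,scc[5]=?)
step 3: low=(low[0]=0,low[1]=1,low[2]=2,low[3]=2,low[4]=?,low[5]=?); scc=(scc[0]=0,scc[1]=1,scc[2]=?,scc[3]=?,scc[4]=?,scc[5]=?)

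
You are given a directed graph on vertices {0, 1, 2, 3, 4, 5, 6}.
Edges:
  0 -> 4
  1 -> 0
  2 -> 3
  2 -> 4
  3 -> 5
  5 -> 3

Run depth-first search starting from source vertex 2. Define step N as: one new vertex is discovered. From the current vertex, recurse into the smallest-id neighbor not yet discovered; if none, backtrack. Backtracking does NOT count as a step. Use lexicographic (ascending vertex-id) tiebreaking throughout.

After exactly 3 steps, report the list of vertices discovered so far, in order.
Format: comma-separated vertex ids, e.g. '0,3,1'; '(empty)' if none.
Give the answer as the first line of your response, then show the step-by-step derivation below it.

2,3,5

step 1: discover 2; path=2; order=2
step 2: discover 3; path=2>3; order=2,3
step 3: discover 5; path=2>3>5; order=2,3,5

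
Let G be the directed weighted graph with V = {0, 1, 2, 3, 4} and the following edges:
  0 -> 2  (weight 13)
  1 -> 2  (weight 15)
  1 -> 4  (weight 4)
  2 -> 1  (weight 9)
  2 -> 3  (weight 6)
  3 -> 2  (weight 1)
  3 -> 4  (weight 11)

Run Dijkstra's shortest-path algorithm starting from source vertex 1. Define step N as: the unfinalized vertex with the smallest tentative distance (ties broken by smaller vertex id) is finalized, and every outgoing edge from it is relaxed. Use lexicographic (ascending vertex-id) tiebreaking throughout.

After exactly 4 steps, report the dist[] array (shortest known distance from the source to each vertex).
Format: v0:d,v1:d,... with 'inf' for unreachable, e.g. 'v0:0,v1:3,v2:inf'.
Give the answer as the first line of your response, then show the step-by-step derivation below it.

v0:inf,v1:0,v2:15,v3:21,v4:4

step 1: dist = v0:inf,v1:0,v2:15,v3:inf,v4:4
step 2: dist = v0:inf,v1:0,v2:15,v3:inf,v4:4
step 3: dist = v0:inf,v1:0,v2:15,v3:21,v4:4
step 4: dist = v0:inf,v1:0,v2:15,v3:21,v4:4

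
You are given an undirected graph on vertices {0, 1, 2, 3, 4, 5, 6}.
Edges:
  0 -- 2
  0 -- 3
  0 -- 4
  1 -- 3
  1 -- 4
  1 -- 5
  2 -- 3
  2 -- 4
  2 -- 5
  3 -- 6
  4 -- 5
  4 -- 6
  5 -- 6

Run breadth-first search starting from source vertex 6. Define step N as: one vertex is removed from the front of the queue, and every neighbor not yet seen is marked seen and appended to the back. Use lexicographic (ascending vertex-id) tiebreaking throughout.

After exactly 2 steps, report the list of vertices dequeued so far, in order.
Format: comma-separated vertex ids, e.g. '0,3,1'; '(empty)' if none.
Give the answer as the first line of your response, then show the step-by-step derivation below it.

6,3

step 1: dequeue 6; queue=[3,4,5]; order=6
step 2: dequeue 3; queue=[4,5,0,1,2]; order=6,3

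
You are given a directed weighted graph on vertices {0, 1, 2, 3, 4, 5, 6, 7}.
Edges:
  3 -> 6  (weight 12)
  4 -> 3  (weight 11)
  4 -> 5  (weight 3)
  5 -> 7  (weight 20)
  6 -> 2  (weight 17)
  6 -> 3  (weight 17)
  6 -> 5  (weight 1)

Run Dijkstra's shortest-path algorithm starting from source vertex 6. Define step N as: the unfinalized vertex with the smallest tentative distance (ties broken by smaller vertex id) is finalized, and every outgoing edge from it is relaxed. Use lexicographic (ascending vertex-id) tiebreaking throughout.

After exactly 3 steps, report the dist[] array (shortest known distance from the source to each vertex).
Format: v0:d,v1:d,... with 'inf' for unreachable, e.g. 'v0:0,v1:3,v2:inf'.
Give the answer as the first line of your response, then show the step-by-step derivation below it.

v0:inf,v1:inf,v2:17,v3:17,v4:inf,v5:1,v6:0,v7:21

step 1: dist = v0:inf,v1:inf,v2:17,v3:17,v4:inf,v5:1,v6:0,v7:inf
step 2: dist = v0:inf,v1:inf,v2:17,v3:17,v4:inf,v5:1,v6:0,v7:21
step 3: dist = v0:inf,v1:inf,v2:17,v3:17,v4:inf,v5:1,v6:0,v7:21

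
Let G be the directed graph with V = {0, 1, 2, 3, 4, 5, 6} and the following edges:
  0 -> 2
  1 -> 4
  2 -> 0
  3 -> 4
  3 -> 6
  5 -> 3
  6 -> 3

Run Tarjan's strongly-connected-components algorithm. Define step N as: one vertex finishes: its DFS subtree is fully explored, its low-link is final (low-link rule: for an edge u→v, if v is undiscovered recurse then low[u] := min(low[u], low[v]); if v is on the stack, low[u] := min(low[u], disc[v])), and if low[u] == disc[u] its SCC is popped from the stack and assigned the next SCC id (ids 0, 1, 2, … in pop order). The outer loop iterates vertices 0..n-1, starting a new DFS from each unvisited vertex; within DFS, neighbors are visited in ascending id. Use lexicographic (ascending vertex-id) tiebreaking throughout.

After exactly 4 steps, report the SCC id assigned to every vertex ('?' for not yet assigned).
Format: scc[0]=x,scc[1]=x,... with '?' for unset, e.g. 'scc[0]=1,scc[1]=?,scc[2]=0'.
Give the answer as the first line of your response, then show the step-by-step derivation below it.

scc[0]=0,scc[1]=2,scc[2]=0,scc[3]=?,scc[4]=1,scc[5]=?,scc[6]=?

step 1: low=(low[0]=0,low[1]=?,low[2]=0,low[3]=?,low[4]=?,low[5]=?,low[6]=?); scc=(scc[0]=?,scc[1]=?,scc[2]=?,scc[3]=?,scc[4]=?,scc[5]=?,scc[6]=?)
step 2: low=(low[0]=0,low[1]=?,low[2]=0,low[3]=?,low[4]=?,low[5]=?,low[6]=?); scc=(scc[0]=0,scc[1]=?,scc[2]=0,scc[3]=?,scc[4]=?,scc[5]=?,scc[6]=?)
step 3: low=(low[0]=0,low[1]=2,low[2]=0,low[3]=?,low[4]=3,low[5]=?,low[6]=?); scc=(scc[0]=0,scc[1]=?,scc[2]=0,scc[3]=?,scc[4]=1,scc[5]=?,scc[6]=?)
step 4: low=(low[0]=0,low[1]=2,low[2]=0,low[3]=?,low[4]=3,low[5]=?,low[6]=?); scc=(scc[0]=0,scc[1]=2,scc[2]=0,scc[3]=?,scc[4]=1,scc[5]=?,scc[6]=?)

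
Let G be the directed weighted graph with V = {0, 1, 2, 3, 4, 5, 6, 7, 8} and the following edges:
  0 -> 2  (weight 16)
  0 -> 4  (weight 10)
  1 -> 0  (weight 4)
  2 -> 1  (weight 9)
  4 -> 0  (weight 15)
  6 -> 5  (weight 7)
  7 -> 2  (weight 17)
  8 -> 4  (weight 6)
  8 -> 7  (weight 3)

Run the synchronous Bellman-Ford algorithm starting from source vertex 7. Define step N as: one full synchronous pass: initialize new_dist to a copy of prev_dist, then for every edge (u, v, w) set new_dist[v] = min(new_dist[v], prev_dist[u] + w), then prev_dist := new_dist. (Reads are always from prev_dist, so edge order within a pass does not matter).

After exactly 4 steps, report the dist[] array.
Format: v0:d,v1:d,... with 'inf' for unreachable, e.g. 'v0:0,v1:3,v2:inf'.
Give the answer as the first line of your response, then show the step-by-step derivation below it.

v0:30,v1:26,v2:17,v3:inf,v4:40,v5:inf,v6:inf,v7:0,v8:inf

step 1: dist = v0:inf,v1:inf,v2:17,v3:inf,v4:inf,v5:inf,v6:inf,v7:0,v8:inf
step 2: dist = v0:inf,v1:26,v2:17,v3:inf,v4:inf,v5:inf,v6:inf,v7:0,v8:inf
step 3: dist = v0:30,v1:26,v2:17,v3:inf,v4:inf,v5:inf,v6:inf,v7:0,v8:inf
step 4: dist = v0:30,v1:26,v2:17,v3:inf,v4:40,v5:inf,v6:inf,v7:0,v8:inf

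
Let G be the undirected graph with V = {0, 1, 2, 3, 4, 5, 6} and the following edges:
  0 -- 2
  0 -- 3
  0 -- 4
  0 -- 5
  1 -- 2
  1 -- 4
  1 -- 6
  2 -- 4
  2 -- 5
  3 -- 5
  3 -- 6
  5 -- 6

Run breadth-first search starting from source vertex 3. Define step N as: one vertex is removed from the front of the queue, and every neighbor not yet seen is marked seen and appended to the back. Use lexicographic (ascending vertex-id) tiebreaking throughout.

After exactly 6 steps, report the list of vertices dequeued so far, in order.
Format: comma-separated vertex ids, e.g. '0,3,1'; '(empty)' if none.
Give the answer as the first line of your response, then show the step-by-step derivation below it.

3,0,5,6,2,4

step 1: dequeue 3; queue=[0,5,6]; order=3
step 2: dequeue 0; queue=[5,6,2,4]; order=3,0
step 3: dequeue 5; queue=[6,2,4]; order=3,0,5
step 4: dequeue 6; queue=[2,4,1]; order=3,0,5,6
step 5: dequeue 2; queue=[4,1]; order=3,0,5,6,2
step 6: dequeue 4; queue=[1]; order=3,0,5,6,2,4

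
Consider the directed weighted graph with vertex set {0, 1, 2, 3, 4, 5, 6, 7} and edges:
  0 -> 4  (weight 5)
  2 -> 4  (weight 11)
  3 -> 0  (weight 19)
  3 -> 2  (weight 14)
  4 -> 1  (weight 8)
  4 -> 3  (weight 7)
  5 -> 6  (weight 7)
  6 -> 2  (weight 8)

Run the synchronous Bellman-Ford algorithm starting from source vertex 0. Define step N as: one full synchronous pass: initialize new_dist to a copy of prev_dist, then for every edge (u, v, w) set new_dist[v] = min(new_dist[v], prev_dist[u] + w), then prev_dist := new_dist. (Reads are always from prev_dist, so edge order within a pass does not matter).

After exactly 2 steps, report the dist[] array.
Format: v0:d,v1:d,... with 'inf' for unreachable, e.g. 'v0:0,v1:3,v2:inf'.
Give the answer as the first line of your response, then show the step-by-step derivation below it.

v0:0,v1:13,v2:inf,v3:12,v4:5,v5:inf,v6:inf,v7:inf

step 1: dist = v0:0,v1:inf,v2:inf,v3:inf,v4:5,v5:inf,v6:inf,v7:inf
step 2: dist = v0:0,v1:13,v2:inf,v3:12,v4:5,v5:inf,v6:inf,v7:inf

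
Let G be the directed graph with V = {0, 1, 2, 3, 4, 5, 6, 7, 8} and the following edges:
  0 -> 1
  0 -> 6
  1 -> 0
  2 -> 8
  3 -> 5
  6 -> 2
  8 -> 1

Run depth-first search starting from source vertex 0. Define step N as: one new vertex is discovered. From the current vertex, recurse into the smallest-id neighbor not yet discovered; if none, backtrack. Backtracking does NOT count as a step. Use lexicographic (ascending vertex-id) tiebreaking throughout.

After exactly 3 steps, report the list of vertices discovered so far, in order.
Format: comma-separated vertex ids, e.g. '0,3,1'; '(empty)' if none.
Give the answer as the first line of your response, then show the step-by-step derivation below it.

0,1,6

step 1: discover 0; path=0; order=0
step 2: discover 1; path=0>1; order=0,1
step 3: discover 6; path=0>6; order=0,1,6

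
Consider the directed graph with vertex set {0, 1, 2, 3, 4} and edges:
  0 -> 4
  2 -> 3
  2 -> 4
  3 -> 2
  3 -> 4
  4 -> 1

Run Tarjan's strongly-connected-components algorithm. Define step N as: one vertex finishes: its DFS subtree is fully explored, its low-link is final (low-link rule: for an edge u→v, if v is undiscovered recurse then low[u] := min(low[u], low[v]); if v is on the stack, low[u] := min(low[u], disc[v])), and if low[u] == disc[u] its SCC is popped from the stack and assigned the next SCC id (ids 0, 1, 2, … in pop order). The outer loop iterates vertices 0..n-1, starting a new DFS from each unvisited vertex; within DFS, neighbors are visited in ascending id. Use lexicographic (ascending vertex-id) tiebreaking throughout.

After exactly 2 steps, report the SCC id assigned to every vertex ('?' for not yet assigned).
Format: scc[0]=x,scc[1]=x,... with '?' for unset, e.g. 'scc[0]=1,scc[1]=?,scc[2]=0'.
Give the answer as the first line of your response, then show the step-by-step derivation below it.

scc[0]=?,scc[1]=0,scc[2]=?,scc[3]=?,scc[4]=1

step 1: low=(low[0]=0,low[1]=2,low[2]=?,low[3]=?,low[4]=1); scc=(scc[0]=?,scc[1]=0,scc[2]=?,scc[3]=?,scc[4]=?)
step 2: low=(low[0]=0,low[1]=2,low[2]=?,low[3]=?,low[4]=1); scc=(scc[0]=?,scc[1]=0,scc[2]=?,scc[3]=?,scc[4]=1)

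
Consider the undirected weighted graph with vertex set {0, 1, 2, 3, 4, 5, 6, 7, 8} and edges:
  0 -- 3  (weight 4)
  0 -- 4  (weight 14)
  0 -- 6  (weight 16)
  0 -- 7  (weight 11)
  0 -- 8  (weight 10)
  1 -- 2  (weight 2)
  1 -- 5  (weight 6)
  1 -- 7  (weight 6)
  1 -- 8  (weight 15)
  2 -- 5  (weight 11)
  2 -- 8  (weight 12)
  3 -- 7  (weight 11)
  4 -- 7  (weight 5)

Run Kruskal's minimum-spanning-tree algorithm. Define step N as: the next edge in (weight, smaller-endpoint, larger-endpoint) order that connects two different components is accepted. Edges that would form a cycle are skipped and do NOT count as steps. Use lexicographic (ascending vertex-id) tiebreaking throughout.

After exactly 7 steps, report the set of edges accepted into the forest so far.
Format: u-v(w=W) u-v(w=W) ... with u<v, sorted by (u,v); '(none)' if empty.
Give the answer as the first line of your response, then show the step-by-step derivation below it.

0-3(w=4) 0-7(w=11) 0-8(w=10) 1-2(w=2) 1-5(w=6) 1-7(w=6) 4-7(w=5)

step 1: add edge 1-2 (w=2); MST = {1-2(w=2)}
step 2: add edge 0-3 (w=4); MST = {0-3(w=4) 1-2(w=2)}
step 3: add edge 4-7 (w=5); MST = {0-3(w=4) 1-2(w=2) 4-7(w=5)}
step 4: add edge 1-5 (w=6); MST = {0-3(w=4) 1-2(w=2) 1-5(w=6) 4-7(w=5)}
step 5: add edge 1-7 (w=6); MST = {0-3(w=4) 1-2(w=2) 1-5(w=6) 1-7(w=6) 4-7(w=5)}
step 6: add edge 0-8 (w=10); MST = {0-3(w=4) 0-8(w=10) 1-2(w=2) 1-5(w=6) 1-7(w=6) 4-7(w=5)}
step 7: add edge 0-7 (w=11); MST = {0-3(w=4) 0-7(w=11) 0-8(w=10) 1-2(w=2) 1-5(w=6) 1-7(w=6) 4-7(w=5)}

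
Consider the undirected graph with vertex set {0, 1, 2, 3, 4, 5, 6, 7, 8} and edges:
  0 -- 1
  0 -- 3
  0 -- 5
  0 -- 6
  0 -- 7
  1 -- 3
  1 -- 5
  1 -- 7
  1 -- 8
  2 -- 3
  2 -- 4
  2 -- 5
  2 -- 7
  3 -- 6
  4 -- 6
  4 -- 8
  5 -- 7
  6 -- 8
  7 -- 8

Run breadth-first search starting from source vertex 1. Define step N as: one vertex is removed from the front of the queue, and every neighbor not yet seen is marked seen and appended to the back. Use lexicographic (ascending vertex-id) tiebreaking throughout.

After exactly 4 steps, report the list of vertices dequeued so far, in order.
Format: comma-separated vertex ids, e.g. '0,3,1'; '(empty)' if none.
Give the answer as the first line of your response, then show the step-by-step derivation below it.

1,0,3,5

step 1: dequeue 1; queue=[0,3,5,7,8]; order=1
step 2: dequeue 0; queue=[3,5,7,8,6]; order=1,0
step 3: dequeue 3; queue=[5,7,8,6,2]; order=1,0,3
step 4: dequeue 5; queue=[7,8,6,2]; order=1,0,3,5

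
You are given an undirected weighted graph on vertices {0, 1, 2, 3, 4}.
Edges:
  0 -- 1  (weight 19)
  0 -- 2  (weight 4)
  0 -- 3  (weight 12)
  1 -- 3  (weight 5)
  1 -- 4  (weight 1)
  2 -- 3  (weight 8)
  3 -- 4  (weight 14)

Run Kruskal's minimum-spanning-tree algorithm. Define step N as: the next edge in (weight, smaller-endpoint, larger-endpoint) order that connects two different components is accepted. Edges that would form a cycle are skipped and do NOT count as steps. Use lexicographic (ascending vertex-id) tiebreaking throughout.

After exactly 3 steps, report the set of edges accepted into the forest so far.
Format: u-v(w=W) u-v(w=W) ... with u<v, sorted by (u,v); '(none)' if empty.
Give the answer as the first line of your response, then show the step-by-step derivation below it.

0-2(w=4) 1-3(w=5) 1-4(w=1)

step 1: add edge 1-4 (w=1); MST = {1-4(w=1)}
step 2: add edge 0-2 (w=4); MST = {0-2(w=4) 1-4(w=1)}
step 3: add edge 1-3 (w=5); MST = {0-2(w=4) 1-3(w=5) 1-4(w=1)}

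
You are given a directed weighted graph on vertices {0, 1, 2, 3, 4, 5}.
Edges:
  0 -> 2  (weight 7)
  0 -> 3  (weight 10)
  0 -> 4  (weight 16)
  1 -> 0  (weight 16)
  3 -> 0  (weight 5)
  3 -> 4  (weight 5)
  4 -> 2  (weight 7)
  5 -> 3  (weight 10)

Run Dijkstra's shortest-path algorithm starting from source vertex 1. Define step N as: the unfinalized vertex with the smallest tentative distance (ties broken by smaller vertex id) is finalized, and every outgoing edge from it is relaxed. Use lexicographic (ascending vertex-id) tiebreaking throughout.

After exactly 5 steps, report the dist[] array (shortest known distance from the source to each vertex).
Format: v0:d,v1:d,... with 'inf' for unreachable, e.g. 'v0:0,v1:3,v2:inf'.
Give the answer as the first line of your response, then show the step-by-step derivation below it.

v0:16,v1:0,v2:23,v3:26,v4:31,v5:inf

step 1: dist = v0:16,v1:0,v2:inf,v3:inf,v4:inf,v5:inf
step 2: dist = v0:16,v1:0,v2:23,v3:26,v4:32,v5:inf
step 3: dist = v0:16,v1:0,v2:23,v3:26,v4:32,v5:inf
step 4: dist = v0:16,v1:0,v2:23,v3:26,v4:31,v5:inf
step 5: dist = v0:16,v1:0,v2:23,v3:26,v4:31,v5:inf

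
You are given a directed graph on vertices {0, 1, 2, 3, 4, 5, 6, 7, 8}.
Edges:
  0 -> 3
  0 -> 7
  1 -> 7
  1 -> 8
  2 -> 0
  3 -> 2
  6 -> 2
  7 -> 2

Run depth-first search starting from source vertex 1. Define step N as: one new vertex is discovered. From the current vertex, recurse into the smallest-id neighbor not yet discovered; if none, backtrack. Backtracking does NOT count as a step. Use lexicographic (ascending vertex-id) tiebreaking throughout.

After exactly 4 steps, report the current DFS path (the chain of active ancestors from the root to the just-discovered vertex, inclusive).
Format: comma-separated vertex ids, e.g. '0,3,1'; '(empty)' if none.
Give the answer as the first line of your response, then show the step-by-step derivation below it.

1,7,2,0

step 1: discover 1; path=1; order=1
step 2: discover 7; path=1>7; order=1,7
step 3: discover 2; path=1>7>2; order=1,7,2
step 4: discover 0; path=1>7>2>0; order=1,7,2,0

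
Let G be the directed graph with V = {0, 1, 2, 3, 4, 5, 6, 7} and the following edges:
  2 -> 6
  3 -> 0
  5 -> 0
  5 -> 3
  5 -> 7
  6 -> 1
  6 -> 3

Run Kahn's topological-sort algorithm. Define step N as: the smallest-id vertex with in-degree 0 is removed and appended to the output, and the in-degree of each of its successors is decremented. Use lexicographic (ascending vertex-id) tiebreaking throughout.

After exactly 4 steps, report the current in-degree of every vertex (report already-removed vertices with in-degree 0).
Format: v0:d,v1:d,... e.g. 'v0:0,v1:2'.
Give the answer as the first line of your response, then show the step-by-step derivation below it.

v0:1,v1:0,v2:0,v3:0,v4:0,v5:0,v6:0,v7:0

step 1: output 2; order=[2]; indeg=(2,1,0,2,0,0,0,1)
step 2: output 4; order=[2,4]; indeg=(2,1,0,2,0,0,0,1)
step 3: output 5; order=[2,4,5]; indeg=(1,1,0,1,0,0,0,0)
step 4: output 6; order=[2,4,5,6]; indeg=(1,0,0,0,0,0,0,0)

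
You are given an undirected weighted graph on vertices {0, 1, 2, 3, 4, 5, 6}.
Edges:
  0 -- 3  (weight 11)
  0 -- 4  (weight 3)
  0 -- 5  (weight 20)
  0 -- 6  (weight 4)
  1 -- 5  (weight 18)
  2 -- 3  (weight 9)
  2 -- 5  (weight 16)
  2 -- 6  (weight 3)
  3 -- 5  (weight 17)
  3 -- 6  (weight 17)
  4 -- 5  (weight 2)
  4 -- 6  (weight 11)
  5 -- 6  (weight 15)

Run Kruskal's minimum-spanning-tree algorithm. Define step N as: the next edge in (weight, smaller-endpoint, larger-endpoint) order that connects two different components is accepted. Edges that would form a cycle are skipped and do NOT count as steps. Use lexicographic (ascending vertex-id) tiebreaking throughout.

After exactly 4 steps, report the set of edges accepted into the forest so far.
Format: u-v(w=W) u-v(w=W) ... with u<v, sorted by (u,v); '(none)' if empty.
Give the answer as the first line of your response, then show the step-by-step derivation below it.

0-4(w=3) 0-6(w=4) 2-6(w=3) 4-5(w=2)

step 1: add edge 4-5 (w=2); MST = {4-5(w=2)}
step 2: add edge 0-4 (w=3); MST = {0-4(w=3) 4-5(w=2)}
step 3: add edge 2-6 (w=3); MST = {0-4(w=3) 2-6(w=3) 4-5(w=2)}
step 4: add edge 0-6 (w=4); MST = {0-4(w=3) 0-6(w=4) 2-6(w=3) 4-5(w=2)}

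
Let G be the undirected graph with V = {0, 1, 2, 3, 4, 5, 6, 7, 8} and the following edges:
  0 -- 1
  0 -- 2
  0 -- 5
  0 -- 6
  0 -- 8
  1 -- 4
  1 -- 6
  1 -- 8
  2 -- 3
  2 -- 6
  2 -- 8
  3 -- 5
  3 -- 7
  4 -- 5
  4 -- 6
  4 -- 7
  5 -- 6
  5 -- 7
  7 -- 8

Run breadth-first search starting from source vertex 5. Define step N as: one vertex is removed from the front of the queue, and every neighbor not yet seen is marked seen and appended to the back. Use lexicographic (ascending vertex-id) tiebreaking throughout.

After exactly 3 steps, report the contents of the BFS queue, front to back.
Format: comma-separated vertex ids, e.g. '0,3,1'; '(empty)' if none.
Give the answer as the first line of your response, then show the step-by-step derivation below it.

4,6,7,1,2,8

step 1: dequeue 5; queue=[0,3,4,6,7]; order=5
step 2: dequeue 0; queue=[3,4,6,7,1,2,8]; order=5,0
step 3: dequeue 3; queue=[4,6,7,1,2,8]; order=5,0,3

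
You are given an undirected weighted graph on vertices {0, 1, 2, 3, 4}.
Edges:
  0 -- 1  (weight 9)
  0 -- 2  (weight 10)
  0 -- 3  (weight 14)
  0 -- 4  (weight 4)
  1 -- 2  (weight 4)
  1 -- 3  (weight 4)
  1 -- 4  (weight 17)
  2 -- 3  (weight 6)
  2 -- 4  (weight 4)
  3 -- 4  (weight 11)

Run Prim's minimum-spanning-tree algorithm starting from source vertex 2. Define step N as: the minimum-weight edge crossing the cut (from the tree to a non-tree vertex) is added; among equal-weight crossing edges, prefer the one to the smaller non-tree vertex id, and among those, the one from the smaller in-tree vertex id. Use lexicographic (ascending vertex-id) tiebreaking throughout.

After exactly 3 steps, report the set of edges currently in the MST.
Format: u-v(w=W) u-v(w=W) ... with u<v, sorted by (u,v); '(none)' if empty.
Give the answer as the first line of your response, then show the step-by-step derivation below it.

1-2(w=4) 1-3(w=4) 2-4(w=4)

step 1: add edge 1-2 (w=4); MST = {1-2(w=4)}
step 2: add edge 1-3 (w=4); MST = {1-2(w=4) 1-3(w=4)}
step 3: add edge 2-4 (w=4); MST = {1-2(w=4) 1-3(w=4) 2-4(w=4)}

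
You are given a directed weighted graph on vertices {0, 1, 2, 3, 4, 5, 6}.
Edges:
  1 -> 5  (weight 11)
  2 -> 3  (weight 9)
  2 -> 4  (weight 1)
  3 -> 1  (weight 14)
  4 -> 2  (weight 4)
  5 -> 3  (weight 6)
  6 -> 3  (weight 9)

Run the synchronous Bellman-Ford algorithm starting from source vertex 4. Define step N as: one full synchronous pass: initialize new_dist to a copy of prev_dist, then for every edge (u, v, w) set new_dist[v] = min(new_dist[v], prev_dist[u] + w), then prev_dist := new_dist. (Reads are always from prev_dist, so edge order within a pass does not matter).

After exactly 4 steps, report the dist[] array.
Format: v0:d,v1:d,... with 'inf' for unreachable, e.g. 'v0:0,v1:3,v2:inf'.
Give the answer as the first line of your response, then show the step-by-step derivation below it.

v0:inf,v1:27,v2:4,v3:13,v4:0,v5:38,v6:inf

step 1: dist = v0:inf,v1:inf,v2:4,v3:inf,v4:0,v5:inf,v6:inf
step 2: dist = v0:inf,v1:inf,v2:4,v3:13,v4:0,v5:inf,v6:inf
step 3: dist = v0:inf,v1:27,v2:4,v3:13,v4:0,v5:inf,v6:inf
step 4: dist = v0:inf,v1:27,v2:4,v3:13,v4:0,v5:38,v6:inf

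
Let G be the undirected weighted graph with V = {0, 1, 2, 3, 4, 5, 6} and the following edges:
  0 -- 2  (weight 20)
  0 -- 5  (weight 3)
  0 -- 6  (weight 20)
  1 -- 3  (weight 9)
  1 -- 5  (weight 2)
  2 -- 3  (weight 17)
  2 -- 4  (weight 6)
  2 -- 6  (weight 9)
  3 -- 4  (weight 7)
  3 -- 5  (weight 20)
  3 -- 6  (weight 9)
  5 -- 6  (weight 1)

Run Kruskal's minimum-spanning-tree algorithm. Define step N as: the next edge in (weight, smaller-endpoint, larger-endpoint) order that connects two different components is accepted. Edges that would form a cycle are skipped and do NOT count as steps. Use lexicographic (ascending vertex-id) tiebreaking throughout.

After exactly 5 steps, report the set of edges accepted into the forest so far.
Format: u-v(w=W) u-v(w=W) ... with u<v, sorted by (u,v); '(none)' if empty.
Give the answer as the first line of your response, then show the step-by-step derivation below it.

0-5(w=3) 1-5(w=2) 2-4(w=6) 3-4(w=7) 5-6(w=1)

step 1: add edge 5-6 (w=1); MST = {5-6(w=1)}
step 2: add edge 1-5 (w=2); MST = {1-5(w=2) 5-6(w=1)}
step 3: add edge 0-5 (w=3); MST = {0-5(w=3) 1-5(w=2) 5-6(w=1)}
step 4: add edge 2-4 (w=6); MST = {0-5(w=3) 1-5(w=2) 2-4(w=6) 5-6(w=1)}
step 5: add edge 3-4 (w=7); MST = {0-5(w=3) 1-5(w=2) 2-4(w=6) 3-4(w=7) 5-6(w=1)}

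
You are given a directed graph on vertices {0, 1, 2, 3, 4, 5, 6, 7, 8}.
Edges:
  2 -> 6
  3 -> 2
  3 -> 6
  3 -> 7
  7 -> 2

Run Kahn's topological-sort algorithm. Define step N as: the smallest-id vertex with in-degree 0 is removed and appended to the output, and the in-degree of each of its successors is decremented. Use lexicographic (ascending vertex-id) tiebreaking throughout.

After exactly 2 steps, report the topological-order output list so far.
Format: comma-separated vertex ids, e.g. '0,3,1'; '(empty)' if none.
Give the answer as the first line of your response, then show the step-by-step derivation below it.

0,1

step 1: output 0; order=[0]; indeg=(0,0,2,0,0,0,2,1,0)
step 2: output 1; order=[0,1]; indeg=(0,0,2,0,0,0,2,1,0)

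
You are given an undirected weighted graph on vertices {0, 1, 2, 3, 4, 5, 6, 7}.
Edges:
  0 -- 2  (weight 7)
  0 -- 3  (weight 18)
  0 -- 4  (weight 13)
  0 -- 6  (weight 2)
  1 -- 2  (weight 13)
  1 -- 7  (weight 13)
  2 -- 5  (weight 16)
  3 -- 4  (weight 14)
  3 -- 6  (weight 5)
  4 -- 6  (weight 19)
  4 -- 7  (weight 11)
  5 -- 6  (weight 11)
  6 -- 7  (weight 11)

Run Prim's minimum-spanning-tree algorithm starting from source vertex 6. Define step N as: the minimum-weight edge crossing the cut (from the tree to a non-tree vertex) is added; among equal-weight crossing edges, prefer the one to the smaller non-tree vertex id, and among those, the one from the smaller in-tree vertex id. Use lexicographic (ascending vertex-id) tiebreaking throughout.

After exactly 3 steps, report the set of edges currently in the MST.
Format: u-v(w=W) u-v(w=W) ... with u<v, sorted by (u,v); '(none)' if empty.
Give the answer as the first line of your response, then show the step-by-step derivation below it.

0-2(w=7) 0-6(w=2) 3-6(w=5)

step 1: add edge 0-6 (w=2); MST = {0-6(w=2)}
step 2: add edge 3-6 (w=5); MST = {0-6(w=2) 3-6(w=5)}
step 3: add edge 0-2 (w=7); MST = {0-2(w=7) 0-6(w=2) 3-6(w=5)}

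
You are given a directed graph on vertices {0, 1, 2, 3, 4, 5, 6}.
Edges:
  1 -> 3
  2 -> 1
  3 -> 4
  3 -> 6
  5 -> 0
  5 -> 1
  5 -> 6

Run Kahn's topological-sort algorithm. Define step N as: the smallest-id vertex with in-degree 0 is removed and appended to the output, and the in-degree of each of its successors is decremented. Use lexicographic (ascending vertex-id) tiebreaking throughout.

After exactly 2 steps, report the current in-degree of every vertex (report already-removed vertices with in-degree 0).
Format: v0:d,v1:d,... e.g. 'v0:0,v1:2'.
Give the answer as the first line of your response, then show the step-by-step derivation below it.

v0:0,v1:0,v2:0,v3:1,v4:1,v5:0,v6:1

step 1: output 2; order=[2]; indeg=(1,1,0,1,1,0,2)
step 2: output 5; order=[2,5]; indeg=(0,0,0,1,1,0,1)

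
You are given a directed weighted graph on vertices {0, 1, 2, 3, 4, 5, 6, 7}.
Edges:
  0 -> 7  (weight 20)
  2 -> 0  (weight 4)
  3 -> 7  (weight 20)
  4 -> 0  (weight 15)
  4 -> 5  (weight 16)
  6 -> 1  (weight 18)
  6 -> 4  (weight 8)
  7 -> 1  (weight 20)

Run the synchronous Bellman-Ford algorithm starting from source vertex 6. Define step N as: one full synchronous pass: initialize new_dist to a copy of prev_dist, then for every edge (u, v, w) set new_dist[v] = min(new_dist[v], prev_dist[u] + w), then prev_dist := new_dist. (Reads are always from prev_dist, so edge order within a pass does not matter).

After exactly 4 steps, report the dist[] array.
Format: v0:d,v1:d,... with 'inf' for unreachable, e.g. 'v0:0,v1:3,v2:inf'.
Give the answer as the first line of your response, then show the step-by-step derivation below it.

v0:23,v1:18,v2:inf,v3:inf,v4:8,v5:24,v6:0,v7:43

step 1: dist = v0:inf,v1:18,v2:inf,v3:inf,v4:8,v5:inf,v6:0,v7:inf
step 2: dist = v0:23,v1:18,v2:inf,v3:inf,v4:8,v5:24,v6:0,v7:inf
step 3: dist = v0:23,v1:18,v2:inf,v3:inf,v4:8,v5:24,v6:0,v7:43
step 4: dist = v0:23,v1:18,v2:inf,v3:inf,v4:8,v5:24,v6:0,v7:43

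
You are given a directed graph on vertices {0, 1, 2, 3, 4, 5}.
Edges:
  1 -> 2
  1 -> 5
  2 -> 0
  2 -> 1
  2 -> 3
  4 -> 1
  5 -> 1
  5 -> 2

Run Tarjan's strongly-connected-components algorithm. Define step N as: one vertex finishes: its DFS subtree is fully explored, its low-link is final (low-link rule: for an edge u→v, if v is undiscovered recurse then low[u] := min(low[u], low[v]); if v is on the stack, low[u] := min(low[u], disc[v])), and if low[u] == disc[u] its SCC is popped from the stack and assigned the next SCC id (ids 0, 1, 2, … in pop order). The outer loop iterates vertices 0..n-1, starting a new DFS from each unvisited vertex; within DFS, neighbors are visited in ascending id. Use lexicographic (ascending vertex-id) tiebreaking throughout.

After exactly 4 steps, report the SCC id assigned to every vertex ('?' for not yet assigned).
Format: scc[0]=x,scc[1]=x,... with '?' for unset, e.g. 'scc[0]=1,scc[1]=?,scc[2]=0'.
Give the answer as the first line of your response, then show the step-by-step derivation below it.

scc[0]=0,scc[1]=?,scc[2]=?,scc[3]=1,scc[4]=?,scc[5]=?

step 1: low=(low[0]=0,low[1]=?,low[2]=?,low[3]=?,low[4]=?,low[5]=?); scc=(scc[0]=0,scc[1]=?,scc[2]=?,scc[3]=?,scc[4]=?,scc[5]=?)
step 2: low=(low[0]=0,low[1]=1,low[2]=1,low[3]=3,low[4]=?,low[5]=?); scc=(scc[0]=0,scc[1]=?,scc[2]=?,scc[3]=1,scc[4]=?,scc[5]=?)
step 3: low=(low[0]=0,low[1]=1,low[2]=1,low[3]=3,low[4]=?,low[5]=?); scc=(scc[0]=0,scc[1]=?,scc[2]=?,scc[3]=1,scc[4]=?,scc[5]=?)
step 4: low=(low[0]=0,low[1]=1,low[2]=1,low[3]=3,low[4]=?,low[5]=1); scc=(scc[0]=0,scc[1]=?,scc[2]=?,scc[3]=1,scc[4]=?,scc[5]=?)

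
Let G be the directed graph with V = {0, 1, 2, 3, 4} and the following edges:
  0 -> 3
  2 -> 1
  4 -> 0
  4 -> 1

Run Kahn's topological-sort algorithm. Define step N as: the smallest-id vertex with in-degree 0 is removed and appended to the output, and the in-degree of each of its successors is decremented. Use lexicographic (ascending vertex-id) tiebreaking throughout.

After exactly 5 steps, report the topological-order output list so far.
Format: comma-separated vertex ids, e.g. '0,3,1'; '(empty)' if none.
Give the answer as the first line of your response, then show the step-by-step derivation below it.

2,4,0,1,3

step 1: output 2; order=[2]; indeg=(1,1,0,1,0)
step 2: output 4; order=[2,4]; indeg=(0,0,0,1,0)
step 3: output 0; order=[2,4,0]; indeg=(0,0,0,0,0)
step 4: output 1; order=[2,4,0,1]; indeg=(0,0,0,0,0)
step 5: output 3; order=[2,4,0,1,3]; indeg=(0,0,0,0,0)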